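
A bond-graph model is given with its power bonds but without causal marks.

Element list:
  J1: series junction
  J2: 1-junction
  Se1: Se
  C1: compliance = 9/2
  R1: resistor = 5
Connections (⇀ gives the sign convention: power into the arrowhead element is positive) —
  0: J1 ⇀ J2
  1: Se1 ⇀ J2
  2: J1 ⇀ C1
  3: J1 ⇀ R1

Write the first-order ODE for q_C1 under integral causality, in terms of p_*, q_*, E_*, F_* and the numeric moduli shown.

dq_C1/dt = E_Se1/5 - 2*q_C1/45

#1 |J2  (Se1 fixes effort; stroke away)
#0 |J1  (only one flow-in slot at J2)
#2 |J1  (C1: C, integral causality)
#3 |R1  (J1: last free bond brings flow in)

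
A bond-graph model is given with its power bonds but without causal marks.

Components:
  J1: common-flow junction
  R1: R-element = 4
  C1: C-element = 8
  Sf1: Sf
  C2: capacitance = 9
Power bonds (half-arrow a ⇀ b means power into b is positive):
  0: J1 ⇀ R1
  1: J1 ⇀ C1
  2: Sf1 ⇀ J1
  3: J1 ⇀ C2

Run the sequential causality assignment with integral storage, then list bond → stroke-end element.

#0 |J1
#1 |J1
#2 |Sf1
#3 |J1

β2 stroke→Sf1  (Sf1 (Sf) sets flow on bond)
β0 stroke→J1  (J1 flow already set via bond 2)
β1 stroke→J1  (J1 flow already set via bond 2)
β3 stroke→J1  (common-f at J1 fixed by 2)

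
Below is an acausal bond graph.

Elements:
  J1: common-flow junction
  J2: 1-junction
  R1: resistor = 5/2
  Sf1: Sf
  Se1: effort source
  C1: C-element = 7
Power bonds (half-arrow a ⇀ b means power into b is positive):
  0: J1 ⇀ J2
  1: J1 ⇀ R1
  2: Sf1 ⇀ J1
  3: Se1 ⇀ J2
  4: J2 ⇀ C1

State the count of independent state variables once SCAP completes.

1  (C1 all integral)

#2 →Sf1  (Sf1: flow source, stroke at near end)
#3 →J2  (source Se1 imposes e)
#0 →J1  (J1 flow already set via bond 2)
#1 →J1  (common-f at J1 fixed by 2)
#4 →J2  (common-f at J2 fixed by 0)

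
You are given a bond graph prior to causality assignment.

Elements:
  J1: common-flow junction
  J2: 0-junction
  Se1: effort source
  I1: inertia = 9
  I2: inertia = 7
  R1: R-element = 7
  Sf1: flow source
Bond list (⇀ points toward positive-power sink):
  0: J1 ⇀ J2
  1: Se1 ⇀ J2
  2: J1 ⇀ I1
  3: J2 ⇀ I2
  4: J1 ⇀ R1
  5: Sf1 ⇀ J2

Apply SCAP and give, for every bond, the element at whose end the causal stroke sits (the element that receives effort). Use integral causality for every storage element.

β0 stroke→J1
β1 stroke→J2
β2 stroke→I1
β3 stroke→I2
β4 stroke→J1
β5 stroke→Sf1

b1 →J2  (source Se1 imposes e)
b5 →Sf1  (Sf1: flow source, stroke at near end)
b0 →J1  (0-jn J2 has e-setter on 1)
b3 →I2  (J2 effort already set via bond 1)
b2 →I1  (I1: I, integral causality)
b4 →J1  (J1: bond 2 brought flow, rest push out)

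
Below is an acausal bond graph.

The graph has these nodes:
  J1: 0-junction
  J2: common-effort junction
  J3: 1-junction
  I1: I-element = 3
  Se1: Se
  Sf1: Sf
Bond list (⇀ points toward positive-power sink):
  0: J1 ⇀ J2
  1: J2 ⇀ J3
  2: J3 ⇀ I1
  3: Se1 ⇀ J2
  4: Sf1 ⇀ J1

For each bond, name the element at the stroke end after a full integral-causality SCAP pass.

b3 stroke→J2  (Se1 (Se) sets effort on bond)
b4 stroke→Sf1  (Sf1 (Sf) sets flow on bond)
b0 stroke→J1  (only one effort-in slot at J1)
b1 stroke→J3  (common-e at J2 fixed by 3)
b2 stroke→I1  (closing 1-jn rule on J3)

bond 0 |J1
bond 1 |J3
bond 2 |I1
bond 3 |J2
bond 4 |Sf1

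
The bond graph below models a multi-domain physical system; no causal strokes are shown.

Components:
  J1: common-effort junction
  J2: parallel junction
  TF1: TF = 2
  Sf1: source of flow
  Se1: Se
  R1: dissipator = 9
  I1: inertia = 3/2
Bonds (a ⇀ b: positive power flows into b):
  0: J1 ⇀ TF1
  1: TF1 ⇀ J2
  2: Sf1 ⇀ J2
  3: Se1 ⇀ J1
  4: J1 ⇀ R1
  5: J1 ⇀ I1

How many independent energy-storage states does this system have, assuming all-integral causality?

β2 |Sf1  (Sf1: flow source, stroke at near end)
β3 |J1  (Se1: effort source, stroke at far end)
β0 |TF1  (0-jn J1 has e-setter on 3)
β4 |R1  (common-e at J1 fixed by 3)
β5 |I1  (0-jn J1 has e-setter on 3)
β1 |J2  (J2: last free bond brings effort in)

1  (I1 all integral)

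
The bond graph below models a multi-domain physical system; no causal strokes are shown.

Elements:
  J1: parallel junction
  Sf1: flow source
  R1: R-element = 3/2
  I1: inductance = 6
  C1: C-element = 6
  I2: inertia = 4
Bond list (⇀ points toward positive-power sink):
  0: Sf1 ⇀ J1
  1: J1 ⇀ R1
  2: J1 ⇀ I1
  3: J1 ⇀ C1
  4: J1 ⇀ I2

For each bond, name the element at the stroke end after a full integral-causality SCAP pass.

bond 0 →Sf1
bond 1 →R1
bond 2 →I1
bond 3 →J1
bond 4 →I2

#0 stroke→Sf1  (Sf1 fixes flow; stroke at Sf1)
#2 stroke→I1  (I1 outputs flow p/I1)
#3 stroke→J1  (prefer integral on C1)
#1 stroke→R1  (common-e at J1 fixed by 3)
#4 stroke→I2  (0-jn J1 has e-setter on 3)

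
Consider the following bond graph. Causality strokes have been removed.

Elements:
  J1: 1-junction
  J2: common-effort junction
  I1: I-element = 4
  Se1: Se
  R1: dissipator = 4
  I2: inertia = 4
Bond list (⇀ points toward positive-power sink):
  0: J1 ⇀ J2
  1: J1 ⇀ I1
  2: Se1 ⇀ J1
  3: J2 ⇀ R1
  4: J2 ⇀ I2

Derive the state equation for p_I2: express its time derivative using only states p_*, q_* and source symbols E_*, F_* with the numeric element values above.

dp_I2/dt = p_I1 - p_I2

β2 |J1  (Se1 fixes effort; stroke away)
β1 |I1  (I1 integral (f out))
β0 |J1  (J1 flow already set via bond 1)
β4 |I2  (prefer integral on I2)
β3 |J2  (closing 0-jn rule on J2)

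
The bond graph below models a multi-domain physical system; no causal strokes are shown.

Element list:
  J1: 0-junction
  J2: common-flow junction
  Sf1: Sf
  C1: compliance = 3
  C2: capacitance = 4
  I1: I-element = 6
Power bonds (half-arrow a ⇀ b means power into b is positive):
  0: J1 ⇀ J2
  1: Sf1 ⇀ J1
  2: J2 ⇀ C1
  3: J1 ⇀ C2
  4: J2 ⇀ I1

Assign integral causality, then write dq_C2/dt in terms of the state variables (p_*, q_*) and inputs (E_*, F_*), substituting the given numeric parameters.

b1 stroke at Sf1  (Sf1 (Sf) sets flow on bond)
b2 stroke at J2  (C1: C, integral causality)
b3 stroke at J1  (C2: C, integral causality)
b0 stroke at J2  (J1 effort already set via bond 3)
b4 stroke at I1  (J2 needs exactly one f-in)

dq_C2/dt = F_Sf1 - p_I1/6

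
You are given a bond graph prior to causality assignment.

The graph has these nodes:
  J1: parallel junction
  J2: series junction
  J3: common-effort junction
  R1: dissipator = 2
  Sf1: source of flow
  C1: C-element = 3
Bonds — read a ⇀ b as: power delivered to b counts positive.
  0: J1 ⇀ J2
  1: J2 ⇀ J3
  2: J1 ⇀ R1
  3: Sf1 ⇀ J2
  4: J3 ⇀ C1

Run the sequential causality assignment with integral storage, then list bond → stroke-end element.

#0 →J2
#1 →J2
#2 →J1
#3 →Sf1
#4 →J3

bond 3 stroke→Sf1  (Sf1 fixes flow; stroke at Sf1)
bond 0 stroke→J2  (1-jn J2 has f-setter on 3)
bond 1 stroke→J2  (J2 flow already set via bond 3)
bond 4 stroke→J3  (J3: last free bond brings effort in)
bond 2 stroke→J1  (closing 0-jn rule on J1)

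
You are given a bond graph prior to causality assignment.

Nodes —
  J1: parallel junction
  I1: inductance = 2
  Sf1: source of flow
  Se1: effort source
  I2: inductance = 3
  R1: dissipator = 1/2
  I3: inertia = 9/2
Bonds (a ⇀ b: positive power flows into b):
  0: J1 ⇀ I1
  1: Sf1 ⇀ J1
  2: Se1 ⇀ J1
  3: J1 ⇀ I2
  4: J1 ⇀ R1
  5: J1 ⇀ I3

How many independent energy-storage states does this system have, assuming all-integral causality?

3  (I1, I2, I3 all integral)

b1 |Sf1  (source Sf1 imposes f)
b2 |J1  (Se1 fixes effort; stroke away)
b0 |I1  (common-e at J1 fixed by 2)
b3 |I2  (0-jn J1 has e-setter on 2)
b4 |R1  (common-e at J1 fixed by 2)
b5 |I3  (common-e at J1 fixed by 2)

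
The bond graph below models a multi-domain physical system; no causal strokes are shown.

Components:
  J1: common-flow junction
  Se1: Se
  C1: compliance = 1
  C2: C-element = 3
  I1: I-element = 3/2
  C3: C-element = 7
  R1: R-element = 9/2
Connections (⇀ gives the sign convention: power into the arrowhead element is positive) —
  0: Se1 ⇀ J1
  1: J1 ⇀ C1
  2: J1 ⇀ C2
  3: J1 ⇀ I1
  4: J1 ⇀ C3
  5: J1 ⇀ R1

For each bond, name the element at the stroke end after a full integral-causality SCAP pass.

b0 stroke at J1
b1 stroke at J1
b2 stroke at J1
b3 stroke at I1
b4 stroke at J1
b5 stroke at J1

#0 stroke at J1  (Se1 fixes effort; stroke away)
#1 stroke at J1  (C1: C, integral causality)
#2 stroke at J1  (C2 outputs effort q/C2)
#3 stroke at I1  (I1 integral (f out))
#4 stroke at J1  (common-f at J1 fixed by 3)
#5 stroke at J1  (J1 flow already set via bond 3)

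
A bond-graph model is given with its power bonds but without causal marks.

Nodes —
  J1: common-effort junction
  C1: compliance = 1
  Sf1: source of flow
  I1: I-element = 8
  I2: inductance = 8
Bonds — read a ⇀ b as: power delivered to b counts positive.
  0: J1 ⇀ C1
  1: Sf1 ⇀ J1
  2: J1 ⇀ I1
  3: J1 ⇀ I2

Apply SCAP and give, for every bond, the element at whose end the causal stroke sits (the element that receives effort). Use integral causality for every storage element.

bond 1 stroke at Sf1  (Sf1 (Sf) sets flow on bond)
bond 0 stroke at J1  (C1: C, integral causality)
bond 2 stroke at I1  (J1: bond 0 brought effort, rest push out)
bond 3 stroke at I2  (J1: bond 0 brought effort, rest push out)

b0 stroke→J1
b1 stroke→Sf1
b2 stroke→I1
b3 stroke→I2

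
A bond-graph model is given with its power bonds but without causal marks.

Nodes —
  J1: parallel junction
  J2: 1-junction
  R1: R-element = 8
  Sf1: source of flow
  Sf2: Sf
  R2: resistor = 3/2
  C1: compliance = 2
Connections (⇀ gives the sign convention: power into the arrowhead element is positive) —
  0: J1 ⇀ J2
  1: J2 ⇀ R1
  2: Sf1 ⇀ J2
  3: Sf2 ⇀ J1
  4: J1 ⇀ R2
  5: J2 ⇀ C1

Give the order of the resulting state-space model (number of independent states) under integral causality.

1  (C1 all integral)

β2 stroke→Sf1  (source Sf1 imposes f)
β3 stroke→Sf2  (Sf2 fixes flow; stroke at Sf2)
β0 stroke→J2  (1-jn J2 has f-setter on 2)
β1 stroke→J2  (J2 flow already set via bond 2)
β5 stroke→J2  (J2 flow already set via bond 2)
β4 stroke→J1  (J1: last free bond brings effort in)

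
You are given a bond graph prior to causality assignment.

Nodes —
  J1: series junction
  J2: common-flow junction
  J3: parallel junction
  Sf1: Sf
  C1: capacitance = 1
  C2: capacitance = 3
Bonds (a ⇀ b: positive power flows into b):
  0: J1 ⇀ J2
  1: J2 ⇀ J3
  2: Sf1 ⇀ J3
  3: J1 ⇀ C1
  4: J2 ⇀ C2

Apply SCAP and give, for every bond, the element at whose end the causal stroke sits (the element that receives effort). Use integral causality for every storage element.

β2 stroke→Sf1  (Sf1: flow source, stroke at near end)
β1 stroke→J3  (J3 needs exactly one e-in)
β0 stroke→J2  (J2 flow already set via bond 1)
β4 stroke→J2  (1-jn J2 has f-setter on 1)
β3 stroke→J1  (common-f at J1 fixed by 0)

bond 0 stroke at J2
bond 1 stroke at J3
bond 2 stroke at Sf1
bond 3 stroke at J1
bond 4 stroke at J2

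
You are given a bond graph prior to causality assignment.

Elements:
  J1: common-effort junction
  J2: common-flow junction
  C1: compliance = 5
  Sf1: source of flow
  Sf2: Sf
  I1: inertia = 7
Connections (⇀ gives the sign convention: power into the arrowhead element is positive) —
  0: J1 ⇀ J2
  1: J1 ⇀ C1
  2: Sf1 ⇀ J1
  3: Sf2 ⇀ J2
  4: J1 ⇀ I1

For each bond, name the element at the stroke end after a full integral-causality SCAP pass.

bond 0 |J2
bond 1 |J1
bond 2 |Sf1
bond 3 |Sf2
bond 4 |I1

#2 |Sf1  (Sf1 fixes flow; stroke at Sf1)
#3 |Sf2  (Sf2: flow source, stroke at near end)
#0 |J2  (J2 flow already set via bond 3)
#1 |J1  (prefer integral on C1)
#4 |I1  (J1 effort already set via bond 1)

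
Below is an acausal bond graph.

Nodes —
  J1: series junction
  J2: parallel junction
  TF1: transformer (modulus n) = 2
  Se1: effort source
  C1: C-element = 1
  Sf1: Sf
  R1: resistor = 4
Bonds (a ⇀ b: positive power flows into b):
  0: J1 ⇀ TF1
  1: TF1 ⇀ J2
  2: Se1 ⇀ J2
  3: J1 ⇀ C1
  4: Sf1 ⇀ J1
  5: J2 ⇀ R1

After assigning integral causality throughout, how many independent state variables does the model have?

β2 →J2  (Se1 fixes effort; stroke away)
β4 →Sf1  (Sf1: flow source, stroke at near end)
β0 →J1  (J1: bond 4 brought flow, rest push out)
β3 →J1  (common-f at J1 fixed by 4)
β1 →TF1  (0-jn J2 has e-setter on 2)
β5 →R1  (J2 effort already set via bond 2)

1  (C1 all integral)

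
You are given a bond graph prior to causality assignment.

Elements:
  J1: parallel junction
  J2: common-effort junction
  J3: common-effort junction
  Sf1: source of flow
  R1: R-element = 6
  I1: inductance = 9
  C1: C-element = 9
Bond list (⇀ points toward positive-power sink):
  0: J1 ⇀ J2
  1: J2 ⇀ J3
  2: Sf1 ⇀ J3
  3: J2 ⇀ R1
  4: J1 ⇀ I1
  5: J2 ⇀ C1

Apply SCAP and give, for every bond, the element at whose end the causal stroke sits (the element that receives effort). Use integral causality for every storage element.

β2 stroke at Sf1  (Sf1: flow source, stroke at near end)
β1 stroke at J3  (closing 0-jn rule on J3)
β4 stroke at I1  (prefer integral on I1)
β0 stroke at J1  (J1 needs exactly one e-in)
β5 stroke at J2  (C1 integral (e out))
β3 stroke at R1  (J2 effort already set via bond 5)

bond 0 stroke→J1
bond 1 stroke→J3
bond 2 stroke→Sf1
bond 3 stroke→R1
bond 4 stroke→I1
bond 5 stroke→J2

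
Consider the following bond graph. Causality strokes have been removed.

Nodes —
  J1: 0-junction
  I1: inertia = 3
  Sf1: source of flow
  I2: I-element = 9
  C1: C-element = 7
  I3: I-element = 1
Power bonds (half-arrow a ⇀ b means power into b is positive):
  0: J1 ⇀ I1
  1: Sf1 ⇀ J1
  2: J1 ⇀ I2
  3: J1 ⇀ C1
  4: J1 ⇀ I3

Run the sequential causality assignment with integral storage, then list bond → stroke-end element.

bond 1 →Sf1  (Sf1 (Sf) sets flow on bond)
bond 0 →I1  (prefer integral on I1)
bond 2 →I2  (I2: I, integral causality)
bond 3 →J1  (C1 outputs effort q/C1)
bond 4 →I3  (common-e at J1 fixed by 3)

#0 →I1
#1 →Sf1
#2 →I2
#3 →J1
#4 →I3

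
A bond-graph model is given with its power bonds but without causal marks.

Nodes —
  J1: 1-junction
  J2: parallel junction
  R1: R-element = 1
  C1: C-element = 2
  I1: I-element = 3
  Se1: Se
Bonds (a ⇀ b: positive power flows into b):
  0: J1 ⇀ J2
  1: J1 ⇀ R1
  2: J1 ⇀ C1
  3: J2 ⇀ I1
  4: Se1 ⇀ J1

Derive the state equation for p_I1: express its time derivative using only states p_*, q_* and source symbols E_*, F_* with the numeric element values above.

β4 →J1  (Se1: effort source, stroke at far end)
β2 →J1  (C1: C, integral causality)
β3 →I1  (I1 integral (f out))
β0 →J2  (J2 needs exactly one e-in)
β1 →J1  (1-jn J1 has f-setter on 0)

dp_I1/dt = E_Se1 - p_I1/3 - q_C1/2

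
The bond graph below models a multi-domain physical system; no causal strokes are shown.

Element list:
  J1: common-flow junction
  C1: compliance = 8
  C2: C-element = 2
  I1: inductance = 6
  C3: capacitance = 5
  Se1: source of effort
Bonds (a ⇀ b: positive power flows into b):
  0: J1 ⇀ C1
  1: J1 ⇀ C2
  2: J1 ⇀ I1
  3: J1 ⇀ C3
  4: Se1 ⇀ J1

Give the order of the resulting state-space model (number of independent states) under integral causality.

b4 stroke→J1  (source Se1 imposes e)
b0 stroke→J1  (C1: C, integral causality)
b1 stroke→J1  (C2: C, integral causality)
b2 stroke→I1  (I1 integral (f out))
b3 stroke→J1  (1-jn J1 has f-setter on 2)

4  (C1, C2, C3, I1 all integral)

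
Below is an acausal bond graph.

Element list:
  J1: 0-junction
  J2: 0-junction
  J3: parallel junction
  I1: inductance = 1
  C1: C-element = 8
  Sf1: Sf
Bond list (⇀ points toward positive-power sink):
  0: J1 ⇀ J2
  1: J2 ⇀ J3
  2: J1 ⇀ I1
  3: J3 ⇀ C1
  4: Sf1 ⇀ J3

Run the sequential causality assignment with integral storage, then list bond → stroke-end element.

bond 0 stroke→J1
bond 1 stroke→J2
bond 2 stroke→I1
bond 3 stroke→J3
bond 4 stroke→Sf1

bond 4 stroke at Sf1  (Sf1 (Sf) sets flow on bond)
bond 2 stroke at I1  (I1: I, integral causality)
bond 0 stroke at J1  (only one effort-in slot at J1)
bond 1 stroke at J2  (J2 needs exactly one e-in)
bond 3 stroke at J3  (J3: last free bond brings effort in)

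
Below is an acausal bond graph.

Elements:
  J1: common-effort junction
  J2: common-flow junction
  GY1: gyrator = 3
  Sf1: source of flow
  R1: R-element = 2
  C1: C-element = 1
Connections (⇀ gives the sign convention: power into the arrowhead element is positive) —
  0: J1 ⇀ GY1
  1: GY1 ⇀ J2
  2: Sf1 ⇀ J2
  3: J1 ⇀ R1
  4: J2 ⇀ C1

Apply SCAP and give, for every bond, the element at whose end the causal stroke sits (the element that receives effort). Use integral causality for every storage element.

b0 →J1
b1 →J2
b2 →Sf1
b3 →R1
b4 →J2

bond 2 stroke at Sf1  (Sf1 fixes flow; stroke at Sf1)
bond 1 stroke at J2  (J2: bond 2 brought flow, rest push out)
bond 4 stroke at J2  (J2: bond 2 brought flow, rest push out)
bond 0 stroke at J1  (GY1 both-in/both-out from 1)
bond 3 stroke at R1  (common-e at J1 fixed by 0)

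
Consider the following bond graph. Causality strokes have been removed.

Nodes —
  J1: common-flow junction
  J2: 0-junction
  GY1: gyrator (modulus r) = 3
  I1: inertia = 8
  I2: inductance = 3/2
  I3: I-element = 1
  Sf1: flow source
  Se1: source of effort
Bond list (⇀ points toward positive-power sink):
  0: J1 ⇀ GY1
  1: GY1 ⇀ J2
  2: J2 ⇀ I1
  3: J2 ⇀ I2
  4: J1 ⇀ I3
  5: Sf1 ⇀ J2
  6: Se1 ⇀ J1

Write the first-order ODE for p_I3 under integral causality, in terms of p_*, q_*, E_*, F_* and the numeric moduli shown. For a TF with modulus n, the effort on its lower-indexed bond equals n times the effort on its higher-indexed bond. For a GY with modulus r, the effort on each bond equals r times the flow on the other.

dp_I3/dt = E_Se1 + 3*F_Sf1 - 3*p_I1/8 - 2*p_I2

#5 |Sf1  (Sf1 fixes flow; stroke at Sf1)
#6 |J1  (Se1 (Se) sets effort on bond)
#2 |I1  (I1 integral (f out))
#3 |I2  (I2 integral (f out))
#1 |J2  (J2 needs exactly one e-in)
#0 |J1  (GY GY1: same side as bond 1)
#4 |I3  (J1 needs exactly one f-in)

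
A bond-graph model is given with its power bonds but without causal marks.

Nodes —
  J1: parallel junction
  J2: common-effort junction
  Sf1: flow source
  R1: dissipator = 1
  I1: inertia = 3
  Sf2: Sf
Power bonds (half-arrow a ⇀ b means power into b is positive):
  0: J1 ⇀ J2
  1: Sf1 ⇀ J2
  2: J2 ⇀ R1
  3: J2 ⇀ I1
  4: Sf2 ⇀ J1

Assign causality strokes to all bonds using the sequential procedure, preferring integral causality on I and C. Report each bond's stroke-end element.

bond 1 →Sf1  (source Sf1 imposes f)
bond 4 →Sf2  (Sf2 fixes flow; stroke at Sf2)
bond 0 →J1  (only one effort-in slot at J1)
bond 3 →I1  (I1 integral (f out))
bond 2 →J2  (only one effort-in slot at J2)

b0 |J1
b1 |Sf1
b2 |J2
b3 |I1
b4 |Sf2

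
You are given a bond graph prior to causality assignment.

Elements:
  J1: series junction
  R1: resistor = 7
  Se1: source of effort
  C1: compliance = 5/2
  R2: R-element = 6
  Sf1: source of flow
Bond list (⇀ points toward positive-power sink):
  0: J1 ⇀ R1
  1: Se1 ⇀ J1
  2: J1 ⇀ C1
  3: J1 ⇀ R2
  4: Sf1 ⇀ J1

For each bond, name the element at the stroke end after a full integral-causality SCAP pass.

bond 0 stroke→J1
bond 1 stroke→J1
bond 2 stroke→J1
bond 3 stroke→J1
bond 4 stroke→Sf1

bond 1 stroke at J1  (Se1 (Se) sets effort on bond)
bond 4 stroke at Sf1  (Sf1 (Sf) sets flow on bond)
bond 0 stroke at J1  (J1 flow already set via bond 4)
bond 2 stroke at J1  (J1: bond 4 brought flow, rest push out)
bond 3 stroke at J1  (1-jn J1 has f-setter on 4)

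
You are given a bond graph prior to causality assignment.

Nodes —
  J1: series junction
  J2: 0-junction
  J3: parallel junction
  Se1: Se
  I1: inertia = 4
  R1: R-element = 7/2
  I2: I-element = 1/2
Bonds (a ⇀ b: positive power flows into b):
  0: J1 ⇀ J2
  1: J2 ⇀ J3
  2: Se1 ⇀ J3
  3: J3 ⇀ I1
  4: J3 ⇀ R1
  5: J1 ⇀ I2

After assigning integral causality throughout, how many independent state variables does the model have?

2  (I1, I2 all integral)

#2 stroke→J3  (Se1 fixes effort; stroke away)
#1 stroke→J2  (J3: bond 2 brought effort, rest push out)
#3 stroke→I1  (J3: bond 2 brought effort, rest push out)
#4 stroke→R1  (0-jn J3 has e-setter on 2)
#0 stroke→J1  (common-e at J2 fixed by 1)
#5 stroke→I2  (J1 needs exactly one f-in)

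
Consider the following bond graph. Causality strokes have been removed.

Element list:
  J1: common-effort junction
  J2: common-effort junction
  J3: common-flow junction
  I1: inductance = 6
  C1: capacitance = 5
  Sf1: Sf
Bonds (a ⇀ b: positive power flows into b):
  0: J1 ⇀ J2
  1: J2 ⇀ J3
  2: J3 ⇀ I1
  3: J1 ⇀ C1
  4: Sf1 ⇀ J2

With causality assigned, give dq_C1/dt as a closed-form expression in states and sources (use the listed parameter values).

β4 stroke at Sf1  (source Sf1 imposes f)
β2 stroke at I1  (I1: I, integral causality)
β1 stroke at J3  (J3 flow already set via bond 2)
β0 stroke at J2  (J2: last free bond brings effort in)
β3 stroke at J1  (J1: last free bond brings effort in)

dq_C1/dt = F_Sf1 - p_I1/6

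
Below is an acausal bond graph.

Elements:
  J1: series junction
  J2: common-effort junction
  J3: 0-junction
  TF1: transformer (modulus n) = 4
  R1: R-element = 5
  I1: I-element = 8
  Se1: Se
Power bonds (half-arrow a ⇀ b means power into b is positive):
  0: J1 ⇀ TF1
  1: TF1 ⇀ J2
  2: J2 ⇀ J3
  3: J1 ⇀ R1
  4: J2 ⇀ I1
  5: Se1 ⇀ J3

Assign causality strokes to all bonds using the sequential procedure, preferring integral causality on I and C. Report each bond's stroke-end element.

β0 stroke at J1
β1 stroke at TF1
β2 stroke at J2
β3 stroke at R1
β4 stroke at I1
β5 stroke at J3

β5 stroke at J3  (source Se1 imposes e)
β2 stroke at J2  (0-jn J3 has e-setter on 5)
β1 stroke at TF1  (0-jn J2 has e-setter on 2)
β4 stroke at I1  (J2 effort already set via bond 2)
β0 stroke at J1  (TF1: transformer flips bond 1)
β3 stroke at R1  (J1 needs exactly one f-in)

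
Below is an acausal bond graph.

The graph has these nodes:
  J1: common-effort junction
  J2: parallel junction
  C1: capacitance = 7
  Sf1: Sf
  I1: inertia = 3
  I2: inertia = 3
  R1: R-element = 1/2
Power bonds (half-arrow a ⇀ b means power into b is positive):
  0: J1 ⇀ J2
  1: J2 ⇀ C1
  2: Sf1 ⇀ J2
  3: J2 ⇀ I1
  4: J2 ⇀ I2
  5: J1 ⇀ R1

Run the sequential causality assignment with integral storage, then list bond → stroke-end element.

#2 →Sf1  (Sf1 (Sf) sets flow on bond)
#1 →J2  (C1: C, integral causality)
#0 →J1  (J2: bond 1 brought effort, rest push out)
#3 →I1  (0-jn J2 has e-setter on 1)
#4 →I2  (J2 effort already set via bond 1)
#5 →R1  (J1: bond 0 brought effort, rest push out)

bond 0 stroke at J1
bond 1 stroke at J2
bond 2 stroke at Sf1
bond 3 stroke at I1
bond 4 stroke at I2
bond 5 stroke at R1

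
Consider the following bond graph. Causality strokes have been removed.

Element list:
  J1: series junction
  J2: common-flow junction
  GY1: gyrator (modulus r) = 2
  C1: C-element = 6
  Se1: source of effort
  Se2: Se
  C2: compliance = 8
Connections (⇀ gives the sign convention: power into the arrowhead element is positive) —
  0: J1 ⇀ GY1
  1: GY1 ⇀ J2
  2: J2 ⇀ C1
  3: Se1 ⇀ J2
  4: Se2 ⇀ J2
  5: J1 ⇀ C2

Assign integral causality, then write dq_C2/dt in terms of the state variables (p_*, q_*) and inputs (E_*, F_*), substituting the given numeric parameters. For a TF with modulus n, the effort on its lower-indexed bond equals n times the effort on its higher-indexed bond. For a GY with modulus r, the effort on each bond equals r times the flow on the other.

dq_C2/dt = -E_Se1/2 - E_Se2/2 + q_C1/12

b3 stroke at J2  (Se1: effort source, stroke at far end)
b4 stroke at J2  (Se2 fixes effort; stroke away)
b2 stroke at J2  (C1 outputs effort q/C1)
b1 stroke at GY1  (J2 needs exactly one f-in)
b0 stroke at GY1  (GY GY1: same side as bond 1)
b5 stroke at J1  (J1 flow already set via bond 0)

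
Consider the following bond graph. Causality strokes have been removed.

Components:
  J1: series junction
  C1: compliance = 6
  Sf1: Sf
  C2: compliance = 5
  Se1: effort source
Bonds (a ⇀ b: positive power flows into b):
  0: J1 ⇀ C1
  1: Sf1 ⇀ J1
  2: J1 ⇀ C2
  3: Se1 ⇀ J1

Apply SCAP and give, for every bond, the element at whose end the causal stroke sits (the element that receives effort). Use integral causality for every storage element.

bond 0 stroke at J1
bond 1 stroke at Sf1
bond 2 stroke at J1
bond 3 stroke at J1

b1 →Sf1  (Sf1 fixes flow; stroke at Sf1)
b3 →J1  (Se1 fixes effort; stroke away)
b0 →J1  (J1 flow already set via bond 1)
b2 →J1  (common-f at J1 fixed by 1)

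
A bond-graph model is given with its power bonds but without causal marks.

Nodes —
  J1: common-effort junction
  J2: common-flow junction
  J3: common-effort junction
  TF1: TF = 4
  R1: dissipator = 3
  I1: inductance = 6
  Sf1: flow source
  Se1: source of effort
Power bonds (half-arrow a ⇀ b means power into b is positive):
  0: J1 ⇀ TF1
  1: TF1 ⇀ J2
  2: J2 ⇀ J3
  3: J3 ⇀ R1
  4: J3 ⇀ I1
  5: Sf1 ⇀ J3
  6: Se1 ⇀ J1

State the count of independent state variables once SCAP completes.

β5 →Sf1  (source Sf1 imposes f)
β6 →J1  (Se1 fixes effort; stroke away)
β0 →TF1  (J1: bond 6 brought effort, rest push out)
β1 →J2  (through TF1, causality passes straight; one stroke at TF1)
β2 →J3  (closing 1-jn rule on J2)
β3 →R1  (common-e at J3 fixed by 2)
β4 →I1  (J3: bond 2 brought effort, rest push out)

1  (I1 all integral)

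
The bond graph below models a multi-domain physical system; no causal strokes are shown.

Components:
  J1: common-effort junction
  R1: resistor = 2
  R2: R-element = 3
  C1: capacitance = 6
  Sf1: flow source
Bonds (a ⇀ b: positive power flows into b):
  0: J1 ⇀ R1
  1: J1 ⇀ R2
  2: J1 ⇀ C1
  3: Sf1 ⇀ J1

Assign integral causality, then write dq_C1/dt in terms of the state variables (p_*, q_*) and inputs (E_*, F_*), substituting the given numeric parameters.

dq_C1/dt = F_Sf1 - 5*q_C1/36

b3 |Sf1  (Sf1: flow source, stroke at near end)
b2 |J1  (C1: C, integral causality)
b0 |R1  (0-jn J1 has e-setter on 2)
b1 |R2  (J1: bond 2 brought effort, rest push out)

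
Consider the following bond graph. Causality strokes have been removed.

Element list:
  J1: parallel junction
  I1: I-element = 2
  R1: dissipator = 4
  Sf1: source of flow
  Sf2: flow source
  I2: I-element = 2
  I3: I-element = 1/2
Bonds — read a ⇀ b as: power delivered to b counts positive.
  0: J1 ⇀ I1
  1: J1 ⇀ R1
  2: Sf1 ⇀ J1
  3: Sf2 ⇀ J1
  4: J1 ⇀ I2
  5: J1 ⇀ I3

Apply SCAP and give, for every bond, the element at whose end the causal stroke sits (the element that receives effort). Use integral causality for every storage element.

b2 stroke→Sf1  (Sf1: flow source, stroke at near end)
b3 stroke→Sf2  (source Sf2 imposes f)
b0 stroke→I1  (I1 outputs flow p/I1)
b4 stroke→I2  (prefer integral on I2)
b5 stroke→I3  (I3 integral (f out))
b1 stroke→J1  (J1 needs exactly one e-in)

bond 0 |I1
bond 1 |J1
bond 2 |Sf1
bond 3 |Sf2
bond 4 |I2
bond 5 |I3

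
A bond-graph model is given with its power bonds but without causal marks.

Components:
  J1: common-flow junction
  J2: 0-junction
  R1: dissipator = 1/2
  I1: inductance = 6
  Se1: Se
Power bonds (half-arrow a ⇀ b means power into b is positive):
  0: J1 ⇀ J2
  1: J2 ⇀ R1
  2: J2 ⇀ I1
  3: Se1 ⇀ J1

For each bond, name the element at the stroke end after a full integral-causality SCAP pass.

#3 →J1  (Se1: effort source, stroke at far end)
#0 →J2  (only one flow-in slot at J1)
#1 →R1  (common-e at J2 fixed by 0)
#2 →I1  (J2: bond 0 brought effort, rest push out)

bond 0 |J2
bond 1 |R1
bond 2 |I1
bond 3 |J1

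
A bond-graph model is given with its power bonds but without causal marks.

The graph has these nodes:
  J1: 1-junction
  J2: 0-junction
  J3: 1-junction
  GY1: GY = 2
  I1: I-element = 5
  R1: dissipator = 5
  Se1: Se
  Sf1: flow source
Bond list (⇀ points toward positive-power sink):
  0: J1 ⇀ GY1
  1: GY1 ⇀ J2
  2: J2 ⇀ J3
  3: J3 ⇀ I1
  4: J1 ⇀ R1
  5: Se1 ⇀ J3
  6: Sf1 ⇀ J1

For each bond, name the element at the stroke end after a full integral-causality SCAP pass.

bond 0 |J1
bond 1 |J2
bond 2 |J3
bond 3 |I1
bond 4 |J1
bond 5 |J3
bond 6 |Sf1

b5 stroke→J3  (Se1 (Se) sets effort on bond)
b6 stroke→Sf1  (source Sf1 imposes f)
b0 stroke→J1  (J1: bond 6 brought flow, rest push out)
b4 stroke→J1  (J1: bond 6 brought flow, rest push out)
b1 stroke→J2  (GY GY1: same side as bond 0)
b2 stroke→J3  (0-jn J2 has e-setter on 1)
b3 stroke→I1  (J3 needs exactly one f-in)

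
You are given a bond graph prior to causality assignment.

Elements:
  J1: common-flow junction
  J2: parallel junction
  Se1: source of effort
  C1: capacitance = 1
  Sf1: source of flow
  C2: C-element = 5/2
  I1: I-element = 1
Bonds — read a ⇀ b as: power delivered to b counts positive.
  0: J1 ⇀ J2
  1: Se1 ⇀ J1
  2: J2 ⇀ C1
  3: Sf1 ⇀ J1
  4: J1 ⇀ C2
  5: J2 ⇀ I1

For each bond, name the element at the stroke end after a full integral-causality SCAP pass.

β1 |J1  (source Se1 imposes e)
β3 |Sf1  (Sf1: flow source, stroke at near end)
β0 |J1  (J1 flow already set via bond 3)
β4 |J1  (J1: bond 3 brought flow, rest push out)
β2 |J2  (C1 outputs effort q/C1)
β5 |I1  (J2 effort already set via bond 2)

b0 stroke→J1
b1 stroke→J1
b2 stroke→J2
b3 stroke→Sf1
b4 stroke→J1
b5 stroke→I1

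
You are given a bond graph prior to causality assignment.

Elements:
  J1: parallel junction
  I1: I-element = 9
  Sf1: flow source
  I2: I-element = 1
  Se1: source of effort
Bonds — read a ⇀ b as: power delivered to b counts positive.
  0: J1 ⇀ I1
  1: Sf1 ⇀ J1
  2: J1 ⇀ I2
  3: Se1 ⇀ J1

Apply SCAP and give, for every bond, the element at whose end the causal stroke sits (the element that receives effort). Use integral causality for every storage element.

bond 1 stroke at Sf1  (source Sf1 imposes f)
bond 3 stroke at J1  (source Se1 imposes e)
bond 0 stroke at I1  (common-e at J1 fixed by 3)
bond 2 stroke at I2  (J1: bond 3 brought effort, rest push out)

bond 0 →I1
bond 1 →Sf1
bond 2 →I2
bond 3 →J1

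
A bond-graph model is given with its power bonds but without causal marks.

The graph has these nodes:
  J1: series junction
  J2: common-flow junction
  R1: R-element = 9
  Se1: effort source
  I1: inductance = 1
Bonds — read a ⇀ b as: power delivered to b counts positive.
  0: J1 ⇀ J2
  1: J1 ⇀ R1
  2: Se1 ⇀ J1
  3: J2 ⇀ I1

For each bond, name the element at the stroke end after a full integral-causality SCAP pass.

#0 |J2
#1 |J1
#2 |J1
#3 |I1

b2 stroke at J1  (Se1 (Se) sets effort on bond)
b3 stroke at I1  (I1: I, integral causality)
b0 stroke at J2  (1-jn J2 has f-setter on 3)
b1 stroke at J1  (1-jn J1 has f-setter on 0)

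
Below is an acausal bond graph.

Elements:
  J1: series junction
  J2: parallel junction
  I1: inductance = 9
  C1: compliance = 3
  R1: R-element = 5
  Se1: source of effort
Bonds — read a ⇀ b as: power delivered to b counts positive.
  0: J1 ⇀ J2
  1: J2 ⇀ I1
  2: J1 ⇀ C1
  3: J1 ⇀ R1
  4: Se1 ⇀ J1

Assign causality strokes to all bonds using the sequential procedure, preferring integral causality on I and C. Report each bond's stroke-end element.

bond 0 stroke→J2
bond 1 stroke→I1
bond 2 stroke→J1
bond 3 stroke→J1
bond 4 stroke→J1

b4 stroke→J1  (Se1: effort source, stroke at far end)
b1 stroke→I1  (I1 integral (f out))
b0 stroke→J2  (J2: last free bond brings effort in)
b2 stroke→J1  (J1: bond 0 brought flow, rest push out)
b3 stroke→J1  (common-f at J1 fixed by 0)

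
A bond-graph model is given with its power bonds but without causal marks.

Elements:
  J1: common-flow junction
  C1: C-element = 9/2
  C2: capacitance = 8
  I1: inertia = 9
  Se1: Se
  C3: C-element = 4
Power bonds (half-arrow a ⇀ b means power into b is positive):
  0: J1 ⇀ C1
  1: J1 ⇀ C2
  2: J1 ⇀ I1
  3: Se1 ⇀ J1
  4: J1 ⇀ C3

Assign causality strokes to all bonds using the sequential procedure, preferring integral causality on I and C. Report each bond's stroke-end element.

β0 |J1
β1 |J1
β2 |I1
β3 |J1
β4 |J1

bond 3 |J1  (Se1 (Se) sets effort on bond)
bond 0 |J1  (C1: C, integral causality)
bond 1 |J1  (prefer integral on C2)
bond 2 |I1  (I1 integral (f out))
bond 4 |J1  (J1 flow already set via bond 2)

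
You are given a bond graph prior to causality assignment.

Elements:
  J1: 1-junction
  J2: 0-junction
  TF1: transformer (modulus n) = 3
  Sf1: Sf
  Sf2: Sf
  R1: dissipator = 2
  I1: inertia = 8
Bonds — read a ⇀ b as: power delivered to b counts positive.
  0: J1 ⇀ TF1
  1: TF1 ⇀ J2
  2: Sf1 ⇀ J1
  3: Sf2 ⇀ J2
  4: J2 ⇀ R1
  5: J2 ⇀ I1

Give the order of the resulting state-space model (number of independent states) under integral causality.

b2 |Sf1  (Sf1 fixes flow; stroke at Sf1)
b3 |Sf2  (Sf2 (Sf) sets flow on bond)
b0 |J1  (J1 flow already set via bond 2)
b1 |TF1  (TF1: transformer flips bond 0)
b5 |I1  (I1 outputs flow p/I1)
b4 |J2  (J2: last free bond brings effort in)

1  (I1 all integral)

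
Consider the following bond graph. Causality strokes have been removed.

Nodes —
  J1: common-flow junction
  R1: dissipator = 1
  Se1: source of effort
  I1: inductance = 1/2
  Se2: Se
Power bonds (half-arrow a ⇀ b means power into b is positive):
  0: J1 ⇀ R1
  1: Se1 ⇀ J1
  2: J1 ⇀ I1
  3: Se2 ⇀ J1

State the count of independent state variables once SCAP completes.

1  (I1 all integral)

β1 stroke→J1  (source Se1 imposes e)
β3 stroke→J1  (Se2 (Se) sets effort on bond)
β2 stroke→I1  (I1 outputs flow p/I1)
β0 stroke→J1  (J1 flow already set via bond 2)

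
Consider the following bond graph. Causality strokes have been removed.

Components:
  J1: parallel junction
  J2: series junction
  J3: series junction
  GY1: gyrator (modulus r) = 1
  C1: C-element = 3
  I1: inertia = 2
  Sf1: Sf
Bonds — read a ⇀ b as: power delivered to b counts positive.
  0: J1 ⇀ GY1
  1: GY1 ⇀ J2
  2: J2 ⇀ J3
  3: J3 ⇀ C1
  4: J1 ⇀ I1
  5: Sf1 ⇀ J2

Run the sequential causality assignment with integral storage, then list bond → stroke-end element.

#5 stroke→Sf1  (Sf1: flow source, stroke at near end)
#1 stroke→J2  (J2 flow already set via bond 5)
#2 stroke→J2  (1-jn J2 has f-setter on 5)
#3 stroke→J3  (1-jn J3 has f-setter on 2)
#0 stroke→J1  (GY1: gyrator matches bond 1)
#4 stroke→I1  (J1: bond 0 brought effort, rest push out)

b0 stroke→J1
b1 stroke→J2
b2 stroke→J2
b3 stroke→J3
b4 stroke→I1
b5 stroke→Sf1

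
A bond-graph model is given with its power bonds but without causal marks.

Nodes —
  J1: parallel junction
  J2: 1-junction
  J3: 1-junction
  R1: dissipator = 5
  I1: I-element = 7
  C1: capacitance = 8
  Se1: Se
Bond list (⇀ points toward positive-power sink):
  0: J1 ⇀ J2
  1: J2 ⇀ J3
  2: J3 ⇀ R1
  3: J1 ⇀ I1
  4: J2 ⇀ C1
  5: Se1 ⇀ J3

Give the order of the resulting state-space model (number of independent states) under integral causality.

bond 5 stroke→J3  (Se1 (Se) sets effort on bond)
bond 3 stroke→I1  (I1 outputs flow p/I1)
bond 0 stroke→J1  (J1 needs exactly one e-in)
bond 1 stroke→J2  (1-jn J2 has f-setter on 0)
bond 4 stroke→J2  (common-f at J2 fixed by 0)
bond 2 stroke→J3  (J3: bond 1 brought flow, rest push out)

2  (C1, I1 all integral)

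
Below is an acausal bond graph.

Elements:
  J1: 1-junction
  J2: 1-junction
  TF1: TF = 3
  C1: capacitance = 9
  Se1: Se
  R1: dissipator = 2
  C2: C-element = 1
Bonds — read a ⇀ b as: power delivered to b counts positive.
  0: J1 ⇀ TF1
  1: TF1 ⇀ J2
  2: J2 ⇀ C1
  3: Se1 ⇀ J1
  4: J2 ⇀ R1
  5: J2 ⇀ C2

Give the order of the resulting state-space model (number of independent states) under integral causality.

2  (C1, C2 all integral)

bond 3 stroke at J1  (Se1 (Se) sets effort on bond)
bond 0 stroke at TF1  (only one flow-in slot at J1)
bond 1 stroke at J2  (through TF1, causality passes straight; one stroke at TF1)
bond 2 stroke at J2  (C1: C, integral causality)
bond 5 stroke at J2  (C2 integral (e out))
bond 4 stroke at R1  (closing 1-jn rule on J2)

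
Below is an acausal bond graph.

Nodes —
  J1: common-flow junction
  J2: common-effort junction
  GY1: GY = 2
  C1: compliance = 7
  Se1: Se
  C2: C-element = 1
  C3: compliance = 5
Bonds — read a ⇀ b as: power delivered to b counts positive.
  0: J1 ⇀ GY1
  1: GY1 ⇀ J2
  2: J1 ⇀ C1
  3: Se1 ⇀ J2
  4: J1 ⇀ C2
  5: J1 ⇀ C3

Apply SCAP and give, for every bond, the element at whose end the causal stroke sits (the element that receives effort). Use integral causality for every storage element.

bond 0 stroke→GY1
bond 1 stroke→GY1
bond 2 stroke→J1
bond 3 stroke→J2
bond 4 stroke→J1
bond 5 stroke→J1

β3 |J2  (source Se1 imposes e)
β1 |GY1  (J2 effort already set via bond 3)
β0 |GY1  (through GY1, causality inverts; strokes same side of GY1)
β2 |J1  (1-jn J1 has f-setter on 0)
β4 |J1  (common-f at J1 fixed by 0)
β5 |J1  (J1 flow already set via bond 0)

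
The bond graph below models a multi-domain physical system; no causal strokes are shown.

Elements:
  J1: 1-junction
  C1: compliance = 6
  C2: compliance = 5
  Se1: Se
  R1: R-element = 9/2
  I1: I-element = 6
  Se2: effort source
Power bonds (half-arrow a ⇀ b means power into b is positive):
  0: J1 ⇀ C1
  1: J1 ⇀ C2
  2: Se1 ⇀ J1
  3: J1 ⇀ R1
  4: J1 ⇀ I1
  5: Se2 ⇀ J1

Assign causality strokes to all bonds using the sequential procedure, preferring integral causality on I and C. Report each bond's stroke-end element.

bond 0 stroke at J1
bond 1 stroke at J1
bond 2 stroke at J1
bond 3 stroke at J1
bond 4 stroke at I1
bond 5 stroke at J1

b2 |J1  (Se1 (Se) sets effort on bond)
b5 |J1  (Se2: effort source, stroke at far end)
b0 |J1  (C1: C, integral causality)
b1 |J1  (C2 integral (e out))
b4 |I1  (prefer integral on I1)
b3 |J1  (J1: bond 4 brought flow, rest push out)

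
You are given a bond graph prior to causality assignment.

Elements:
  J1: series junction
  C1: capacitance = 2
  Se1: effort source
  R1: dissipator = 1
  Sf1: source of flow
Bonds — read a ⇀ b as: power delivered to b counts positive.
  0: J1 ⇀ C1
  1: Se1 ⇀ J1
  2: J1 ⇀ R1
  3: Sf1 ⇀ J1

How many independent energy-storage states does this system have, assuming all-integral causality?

#1 stroke at J1  (Se1 fixes effort; stroke away)
#3 stroke at Sf1  (Sf1: flow source, stroke at near end)
#0 stroke at J1  (J1 flow already set via bond 3)
#2 stroke at J1  (J1 flow already set via bond 3)

1  (C1 all integral)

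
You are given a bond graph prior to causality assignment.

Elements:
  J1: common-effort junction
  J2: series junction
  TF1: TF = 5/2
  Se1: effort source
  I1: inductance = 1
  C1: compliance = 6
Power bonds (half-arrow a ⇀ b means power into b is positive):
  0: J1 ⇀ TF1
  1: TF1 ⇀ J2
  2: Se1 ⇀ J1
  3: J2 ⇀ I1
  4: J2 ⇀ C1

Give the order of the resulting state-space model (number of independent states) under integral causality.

#2 →J1  (Se1 (Se) sets effort on bond)
#0 →TF1  (J1 effort already set via bond 2)
#1 →J2  (TF1: transformer flips bond 0)
#3 →I1  (I1: I, integral causality)
#4 →J2  (common-f at J2 fixed by 3)

2  (C1, I1 all integral)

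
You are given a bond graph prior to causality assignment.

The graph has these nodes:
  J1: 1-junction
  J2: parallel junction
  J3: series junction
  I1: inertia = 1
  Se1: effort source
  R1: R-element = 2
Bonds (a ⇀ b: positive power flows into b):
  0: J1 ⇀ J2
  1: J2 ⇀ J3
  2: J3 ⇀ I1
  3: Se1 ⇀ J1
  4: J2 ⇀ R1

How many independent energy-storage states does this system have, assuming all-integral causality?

β3 |J1  (Se1: effort source, stroke at far end)
β0 |J2  (closing 1-jn rule on J1)
β1 |J3  (common-e at J2 fixed by 0)
β4 |R1  (0-jn J2 has e-setter on 0)
β2 |I1  (only one flow-in slot at J3)

1  (I1 all integral)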